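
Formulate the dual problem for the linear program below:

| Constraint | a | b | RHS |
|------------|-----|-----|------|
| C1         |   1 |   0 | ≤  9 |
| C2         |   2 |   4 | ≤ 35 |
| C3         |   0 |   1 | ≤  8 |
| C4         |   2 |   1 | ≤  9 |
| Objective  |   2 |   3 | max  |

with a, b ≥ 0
Minimize: z = 9y1 + 35y2 + 8y3 + 9y4

Subject to:
  C1: -y1 - 2y2 - 2y4 ≤ -2
  C2: -4y2 - y3 - y4 ≤ -3
  y1, y2, y3, y4 ≥ 0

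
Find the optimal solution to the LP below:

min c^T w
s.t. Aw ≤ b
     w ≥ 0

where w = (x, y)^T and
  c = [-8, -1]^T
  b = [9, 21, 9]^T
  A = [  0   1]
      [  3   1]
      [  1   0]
Each vertex is the intersection of two constraint boundaries that also satisfies all remaining constraints:
  x = 0 and y = 0 → (0, 0)
  3x + y = 21 and y = 0 → (7, 0)
  y = 9 and 3x + y = 21 → (4, 9)
  y = 9 and x = 0 → (0, 9)

Evaluating z = -8x - y at each vertex:
  (0, 0): z = 0
  (7, 0): z = -56
  (4, 9): z = -41
  (0, 9): z = -9

The minimum is at (7, 0) with z = -56.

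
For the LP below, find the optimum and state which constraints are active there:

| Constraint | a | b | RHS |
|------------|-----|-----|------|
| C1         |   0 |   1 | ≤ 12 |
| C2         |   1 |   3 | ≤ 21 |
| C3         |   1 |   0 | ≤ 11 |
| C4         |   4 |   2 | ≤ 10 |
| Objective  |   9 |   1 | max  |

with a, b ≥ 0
Optimal: a = 2.5, b = 0
Binding: C4, b ≥ 0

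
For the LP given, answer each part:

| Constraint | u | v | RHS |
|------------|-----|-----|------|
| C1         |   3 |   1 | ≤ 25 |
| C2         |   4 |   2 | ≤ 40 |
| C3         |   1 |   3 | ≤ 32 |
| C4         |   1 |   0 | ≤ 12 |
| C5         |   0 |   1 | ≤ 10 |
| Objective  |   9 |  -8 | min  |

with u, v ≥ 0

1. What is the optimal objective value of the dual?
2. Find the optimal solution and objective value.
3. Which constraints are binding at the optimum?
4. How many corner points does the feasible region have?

1. -80 (by strong duality, equal to the primal optimum)
2. u = 0, v = 10, z = -80
3. C5, u ≥ 0
4. 5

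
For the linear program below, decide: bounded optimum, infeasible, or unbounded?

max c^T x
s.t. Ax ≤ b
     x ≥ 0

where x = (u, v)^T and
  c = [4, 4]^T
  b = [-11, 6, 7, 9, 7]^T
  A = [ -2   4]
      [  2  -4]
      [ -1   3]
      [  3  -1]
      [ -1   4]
One constraint requires 2u - 4v ≤ 6, while the constraint -2u + 4v ≤ -11 is equivalent to 2u - 4v ≥ 11. Together they would need 11 ≤ 2u - 4v ≤ 6, which is impossible since 11 > 6. No point satisfies all constraints.

Infeasible: no point satisfies all constraints simultaneously.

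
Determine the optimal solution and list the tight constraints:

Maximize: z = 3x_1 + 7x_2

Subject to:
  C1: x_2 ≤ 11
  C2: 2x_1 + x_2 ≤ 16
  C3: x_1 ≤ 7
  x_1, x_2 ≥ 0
Optimal: x_1 = 2.5, x_2 = 11
Slack at optimum:
  C1: slack = 0 (binding)
  C2: slack = 0 (binding)
  C3: slack = 4.5
  x_1 ≥ 0: x_1 = 2.5
  x_2 ≥ 0: x_2 = 11
Binding constraints: C1, C2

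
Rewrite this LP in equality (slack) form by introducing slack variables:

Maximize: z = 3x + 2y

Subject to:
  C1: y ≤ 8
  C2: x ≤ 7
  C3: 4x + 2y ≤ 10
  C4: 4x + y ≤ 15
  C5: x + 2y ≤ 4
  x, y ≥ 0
max z = 3x + 2y

s.t.
  y + s1 = 8
  x + s2 = 7
  4x + 2y + s3 = 10
  4x + y + s4 = 15
  x + 2y + s5 = 4
  x, y, s1, s2, s3, s4, s5 ≥ 0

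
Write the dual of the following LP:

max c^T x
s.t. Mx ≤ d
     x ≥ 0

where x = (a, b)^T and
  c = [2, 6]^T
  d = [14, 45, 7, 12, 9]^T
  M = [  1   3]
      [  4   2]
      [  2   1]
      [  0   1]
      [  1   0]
Minimize: z = 14y1 + 45y2 + 7y3 + 12y4 + 9y5

Subject to:
  C1: -y1 - 4y2 - 2y3 - y5 ≤ -2
  C2: -3y1 - 2y2 - y3 - y4 ≤ -6
  y1, y2, y3, y4, y5 ≥ 0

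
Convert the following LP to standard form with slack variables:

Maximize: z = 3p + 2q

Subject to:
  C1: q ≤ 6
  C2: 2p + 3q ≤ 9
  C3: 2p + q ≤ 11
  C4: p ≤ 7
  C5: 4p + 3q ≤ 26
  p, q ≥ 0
max z = 3p + 2q

s.t.
  q + s1 = 6
  2p + 3q + s2 = 9
  2p + q + s3 = 11
  p + s4 = 7
  4p + 3q + s5 = 26
  p, q, s1, s2, s3, s4, s5 ≥ 0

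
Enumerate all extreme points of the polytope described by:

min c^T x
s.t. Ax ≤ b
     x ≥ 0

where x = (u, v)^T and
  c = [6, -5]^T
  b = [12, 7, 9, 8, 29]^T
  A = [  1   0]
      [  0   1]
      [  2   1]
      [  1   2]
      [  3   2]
Each vertex is the intersection of two constraint boundaries that also satisfies all remaining constraints:
  u = 0 and v = 0 → (0, 0)
  2u + v = 9 and v = 0 → (4.5, 0)
  2u + v = 9 and u + 2v = 8 → (3.333, 2.333)
  u + 2v = 8 and u = 0 → (0, 4)

Vertices: (0, 0), (4.5, 0), (3.333, 2.333), (0, 4)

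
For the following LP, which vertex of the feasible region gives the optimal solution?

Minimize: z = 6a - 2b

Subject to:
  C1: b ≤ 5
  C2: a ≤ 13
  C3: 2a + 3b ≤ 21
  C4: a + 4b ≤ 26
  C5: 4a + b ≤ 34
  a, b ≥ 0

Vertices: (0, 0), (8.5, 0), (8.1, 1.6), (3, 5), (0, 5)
Evaluating z = 6a - 2b at each vertex:
  (0, 0): z = 0
  (8.5, 0): z = 51
  (8.1, 1.6): z = 45.4
  (3, 5): z = 8
  (0, 5): z = -10

The smallest value is z = -10, attained at (0, 5).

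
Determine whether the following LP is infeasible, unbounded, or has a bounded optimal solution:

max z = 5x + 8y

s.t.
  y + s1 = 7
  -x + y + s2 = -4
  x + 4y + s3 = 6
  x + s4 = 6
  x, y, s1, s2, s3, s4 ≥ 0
The point (6, 0) satisfies every constraint, so the LP is feasible; the constraints give x ≤ 6 and y ≤ 7, which with x, y ≥ 0 keep the feasible region inside a bounded box. A feasible, bounded LP attains a finite optimum at a vertex.

Feasible with finite optimum z* = 30 at (6, 0).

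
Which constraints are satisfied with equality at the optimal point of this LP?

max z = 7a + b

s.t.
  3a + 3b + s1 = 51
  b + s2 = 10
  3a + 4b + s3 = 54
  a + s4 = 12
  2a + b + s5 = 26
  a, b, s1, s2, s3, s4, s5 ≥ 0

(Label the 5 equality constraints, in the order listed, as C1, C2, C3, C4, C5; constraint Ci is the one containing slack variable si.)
Optimal: a = 12, b = 2
Slack at optimum:
  C1: slack = 9
  C2: slack = 8
  C3: slack = 10
  C4: slack = 0 (binding)
  C5: slack = 0 (binding)
  a ≥ 0: a = 12
  b ≥ 0: b = 2
Binding constraints: C4, C5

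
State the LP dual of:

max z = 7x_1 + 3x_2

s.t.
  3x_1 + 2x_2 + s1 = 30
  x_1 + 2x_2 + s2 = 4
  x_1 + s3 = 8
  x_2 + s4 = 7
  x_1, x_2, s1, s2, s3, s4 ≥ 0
Minimize: z = 30y1 + 4y2 + 8y3 + 7y4

Subject to:
  C1: -3y1 - y2 - y3 ≤ -7
  C2: -2y1 - 2y2 - y4 ≤ -3
  y1, y2, y3, y4 ≥ 0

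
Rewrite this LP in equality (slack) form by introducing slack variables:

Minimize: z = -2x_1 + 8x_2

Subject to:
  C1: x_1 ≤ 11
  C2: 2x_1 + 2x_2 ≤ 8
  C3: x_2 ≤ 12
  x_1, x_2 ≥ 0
min z = -2x_1 + 8x_2

s.t.
  x_1 + s1 = 11
  2x_1 + 2x_2 + s2 = 8
  x_2 + s3 = 12
  x_1, x_2, s1, s2, s3 ≥ 0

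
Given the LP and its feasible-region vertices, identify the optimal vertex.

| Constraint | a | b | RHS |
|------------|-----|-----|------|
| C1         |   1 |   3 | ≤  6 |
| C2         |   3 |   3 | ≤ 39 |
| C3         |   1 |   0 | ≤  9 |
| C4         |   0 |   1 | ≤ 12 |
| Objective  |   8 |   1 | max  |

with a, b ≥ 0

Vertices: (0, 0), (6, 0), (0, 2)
Evaluating z = 8a + b at each vertex:
  (0, 0): z = 0
  (6, 0): z = 48
  (0, 2): z = 2

The largest value is z = 48, attained at (6, 0).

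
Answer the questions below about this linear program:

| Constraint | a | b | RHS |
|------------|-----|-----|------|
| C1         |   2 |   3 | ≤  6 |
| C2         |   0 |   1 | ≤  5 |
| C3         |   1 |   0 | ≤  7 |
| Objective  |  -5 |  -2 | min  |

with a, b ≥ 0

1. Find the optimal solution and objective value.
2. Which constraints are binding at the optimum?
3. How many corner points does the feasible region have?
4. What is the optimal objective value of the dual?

1. a = 3, b = 0, z = -15
2. C1, b ≥ 0
3. 3
4. -15 (by strong duality, equal to the primal optimum)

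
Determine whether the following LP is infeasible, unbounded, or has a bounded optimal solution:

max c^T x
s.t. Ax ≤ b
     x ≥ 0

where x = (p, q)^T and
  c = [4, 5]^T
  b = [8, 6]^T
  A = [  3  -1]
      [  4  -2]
Feasible point: (0, 0) satisfies every constraint, so the LP is feasible.
Direction d = (0, 1): for each constraint row a, a·d ≤ 0 —
  (3)(0) + (-1)(1) = -1 ≤ 0
  (4)(0) + (-2)(1) = -2 ≤ 0
and d ≥ 0, so (0, 0) + t·d stays feasible for every t ≥ 0. Along this ray z = 4p + 5q changes by 5 per unit t, so z → +∞.

Unbounded — the objective can increase without bound over the feasible region.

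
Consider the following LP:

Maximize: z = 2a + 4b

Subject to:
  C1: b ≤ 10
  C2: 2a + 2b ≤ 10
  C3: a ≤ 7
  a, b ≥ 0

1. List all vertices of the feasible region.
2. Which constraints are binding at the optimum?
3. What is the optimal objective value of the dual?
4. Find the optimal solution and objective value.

1. (0, 0), (5, 0), (0, 5)
2. C2, a ≥ 0
3. 20 (by strong duality, equal to the primal optimum)
4. a = 0, b = 5, z = 20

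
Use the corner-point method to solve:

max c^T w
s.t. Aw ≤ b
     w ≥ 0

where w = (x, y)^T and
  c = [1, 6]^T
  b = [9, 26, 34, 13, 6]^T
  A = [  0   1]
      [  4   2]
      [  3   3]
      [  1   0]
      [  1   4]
Each vertex is the intersection of two constraint boundaries that also satisfies all remaining constraints:
  x = 0 and y = 0 → (0, 0)
  x + 4y = 6 and y = 0 → (6, 0)
  x + 4y = 6 and x = 0 → (0, 1.5)

Evaluating z = x + 6y at each vertex:
  (0, 0): z = 0
  (6, 0): z = 6
  (0, 1.5): z = 9

The maximum is at (0, 1.5) with z = 9.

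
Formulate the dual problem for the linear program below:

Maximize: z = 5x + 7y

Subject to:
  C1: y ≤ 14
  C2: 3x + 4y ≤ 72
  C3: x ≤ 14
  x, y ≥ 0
Minimize: z = 14y1 + 72y2 + 14y3

Subject to:
  C1: -3y2 - y3 ≤ -5
  C2: -y1 - 4y2 ≤ -7
  y1, y2, y3 ≥ 0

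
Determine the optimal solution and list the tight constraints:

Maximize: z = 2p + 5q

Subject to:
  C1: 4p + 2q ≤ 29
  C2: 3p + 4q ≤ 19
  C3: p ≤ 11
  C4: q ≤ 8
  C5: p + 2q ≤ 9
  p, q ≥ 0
Optimal: p = 0, q = 4.5
Binding: C5, p ≥ 0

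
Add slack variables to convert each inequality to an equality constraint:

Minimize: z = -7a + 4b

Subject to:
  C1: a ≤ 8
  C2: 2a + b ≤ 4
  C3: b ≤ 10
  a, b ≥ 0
min z = -7a + 4b

s.t.
  a + s1 = 8
  2a + b + s2 = 4
  b + s3 = 10
  a, b, s1, s2, s3 ≥ 0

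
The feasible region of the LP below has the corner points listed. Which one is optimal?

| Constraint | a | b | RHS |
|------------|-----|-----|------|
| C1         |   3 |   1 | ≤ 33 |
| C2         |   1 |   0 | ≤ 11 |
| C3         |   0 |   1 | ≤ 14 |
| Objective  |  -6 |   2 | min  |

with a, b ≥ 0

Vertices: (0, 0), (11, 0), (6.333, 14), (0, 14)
Evaluating z = -6a + 2b at each vertex:
  (0, 0): z = 0
  (11, 0): z = -66
  (6.333, 14): z = -10
  (0, 14): z = 28

The smallest value is z = -66, attained at (11, 0).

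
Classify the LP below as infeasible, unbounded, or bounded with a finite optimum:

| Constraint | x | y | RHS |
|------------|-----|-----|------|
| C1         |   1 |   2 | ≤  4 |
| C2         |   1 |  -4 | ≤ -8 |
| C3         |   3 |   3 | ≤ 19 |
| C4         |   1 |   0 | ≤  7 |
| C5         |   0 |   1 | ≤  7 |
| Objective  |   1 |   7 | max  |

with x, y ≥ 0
The point (0, 2) satisfies every constraint, so the LP is feasible; the constraints give x ≤ 7 and y ≤ 7, which with x, y ≥ 0 keep the feasible region inside a bounded box. A feasible, bounded LP attains a finite optimum at a vertex.

The LP has an optimal solution: (0, 2) with z = 14.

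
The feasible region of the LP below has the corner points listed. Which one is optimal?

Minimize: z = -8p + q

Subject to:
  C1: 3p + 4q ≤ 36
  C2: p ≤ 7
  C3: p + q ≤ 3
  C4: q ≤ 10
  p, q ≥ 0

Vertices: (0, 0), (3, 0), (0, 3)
(3, 0) with z = -24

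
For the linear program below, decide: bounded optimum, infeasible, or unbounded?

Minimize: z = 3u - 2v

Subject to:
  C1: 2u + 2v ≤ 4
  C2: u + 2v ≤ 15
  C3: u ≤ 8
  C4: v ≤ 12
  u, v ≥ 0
The point (0, 2) satisfies every constraint, so the LP is feasible; the constraints give u ≤ 8 and v ≤ 12, which with u, v ≥ 0 keep the feasible region inside a bounded box. A feasible, bounded LP attains a finite optimum at a vertex.

Evaluating z = 3u - 2v at each vertex:
  (0, 0): z = 0
  (2, 0): z = 6
  (0, 2): z = -4

Bounded optimum: z* = -4 at (0, 2).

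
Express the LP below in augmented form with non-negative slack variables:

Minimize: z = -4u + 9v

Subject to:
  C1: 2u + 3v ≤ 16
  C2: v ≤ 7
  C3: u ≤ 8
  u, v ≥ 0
min z = -4u + 9v

s.t.
  2u + 3v + s1 = 16
  v + s2 = 7
  u + s3 = 8
  u, v, s1, s2, s3 ≥ 0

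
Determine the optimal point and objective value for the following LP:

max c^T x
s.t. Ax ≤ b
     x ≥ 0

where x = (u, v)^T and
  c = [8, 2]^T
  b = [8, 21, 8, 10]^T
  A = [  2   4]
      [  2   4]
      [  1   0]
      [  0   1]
Each vertex is the intersection of two constraint boundaries that also satisfies all remaining constraints:
  u = 0 and v = 0 → (0, 0)
  2u + 4v = 8 and v = 0 → (4, 0)
  2u + 4v = 8 and u = 0 → (0, 2)

Evaluating z = 8u + 2v at each vertex:
  (0, 0): z = 0
  (4, 0): z = 32
  (0, 2): z = 4

The maximum is at (4, 0) with z = 32.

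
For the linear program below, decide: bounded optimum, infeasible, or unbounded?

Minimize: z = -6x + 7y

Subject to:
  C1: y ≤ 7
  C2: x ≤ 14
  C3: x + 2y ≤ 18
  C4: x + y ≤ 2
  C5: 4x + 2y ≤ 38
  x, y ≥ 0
The point (2, 0) satisfies every constraint, so the LP is feasible; the constraints give x ≤ 14 and y ≤ 7, which with x, y ≥ 0 keep the feasible region inside a bounded box. A feasible, bounded LP attains a finite optimum at a vertex.

Evaluating z = -6x + 7y at each vertex:
  (0, 0): z = 0
  (2, 0): z = -12
  (0, 2): z = 14

Bounded optimum: z* = -12 at (2, 0).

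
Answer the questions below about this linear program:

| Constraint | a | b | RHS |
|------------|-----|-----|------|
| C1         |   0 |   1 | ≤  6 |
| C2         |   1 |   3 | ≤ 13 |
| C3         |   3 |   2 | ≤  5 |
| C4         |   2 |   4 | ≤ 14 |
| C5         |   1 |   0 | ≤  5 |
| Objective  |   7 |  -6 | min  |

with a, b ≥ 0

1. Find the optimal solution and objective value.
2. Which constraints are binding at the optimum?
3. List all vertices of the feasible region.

1. a = 0, b = 2.5, z = -15
2. C3, a ≥ 0
3. (0, 0), (1.667, 0), (0, 2.5)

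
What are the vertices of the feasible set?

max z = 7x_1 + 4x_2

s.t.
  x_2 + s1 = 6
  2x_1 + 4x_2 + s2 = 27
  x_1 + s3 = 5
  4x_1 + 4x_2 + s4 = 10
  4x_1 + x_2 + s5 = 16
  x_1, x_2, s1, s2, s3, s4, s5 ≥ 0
Each vertex is the intersection of two constraint boundaries that also satisfies all remaining constraints:
  x_1 = 0 and x_2 = 0 → (0, 0)
  4x_1 + 4x_2 = 10 and x_2 = 0 → (2.5, 0)
  4x_1 + 4x_2 = 10 and x_1 = 0 → (0, 2.5)

Vertices: (0, 0), (2.5, 0), (0, 2.5)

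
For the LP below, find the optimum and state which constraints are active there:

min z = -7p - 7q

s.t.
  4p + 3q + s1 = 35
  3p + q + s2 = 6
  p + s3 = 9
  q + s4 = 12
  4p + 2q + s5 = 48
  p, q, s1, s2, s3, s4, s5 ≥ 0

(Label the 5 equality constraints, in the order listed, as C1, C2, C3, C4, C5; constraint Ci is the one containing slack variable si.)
Optimal: p = 0, q = 6
Slack at optimum:
  C1: slack = 17
  C2: slack = 0 (binding)
  C3: slack = 9
  C4: slack = 6
  C5: slack = 36
  p ≥ 0: p = 0 (binding)
  q ≥ 0: q = 6
Binding constraints: C2, p ≥ 0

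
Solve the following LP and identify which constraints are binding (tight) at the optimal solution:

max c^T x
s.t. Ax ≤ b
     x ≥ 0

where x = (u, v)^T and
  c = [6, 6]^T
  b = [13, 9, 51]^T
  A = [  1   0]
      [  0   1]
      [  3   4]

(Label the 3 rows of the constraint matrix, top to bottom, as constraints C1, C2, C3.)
Optimal: u = 13, v = 3
Slack at optimum:
  C1: slack = 0 (binding)
  C2: slack = 6
  C3: slack = 0 (binding)
  u ≥ 0: u = 13
  v ≥ 0: v = 3
Binding constraints: C1, C3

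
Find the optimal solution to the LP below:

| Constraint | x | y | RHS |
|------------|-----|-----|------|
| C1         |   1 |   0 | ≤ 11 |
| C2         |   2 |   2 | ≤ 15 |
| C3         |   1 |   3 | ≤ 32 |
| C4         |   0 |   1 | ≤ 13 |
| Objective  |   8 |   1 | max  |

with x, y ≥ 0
x = 7.5, y = 0, z = 60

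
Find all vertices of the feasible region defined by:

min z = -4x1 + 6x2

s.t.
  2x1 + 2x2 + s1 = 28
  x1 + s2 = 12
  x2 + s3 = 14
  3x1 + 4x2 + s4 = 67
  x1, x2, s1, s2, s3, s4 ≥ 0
Each vertex is the intersection of two constraint boundaries that also satisfies all remaining constraints:
  x1 = 0 and x2 = 0 → (0, 0)
  x1 = 12 and x2 = 0 → (12, 0)
  2x1 + 2x2 = 28 and x1 = 12 → (12, 2)
  2x1 + 2x2 = 28 and x2 = 14 → (0, 14)

Vertices: (0, 0), (12, 0), (12, 2), (0, 14)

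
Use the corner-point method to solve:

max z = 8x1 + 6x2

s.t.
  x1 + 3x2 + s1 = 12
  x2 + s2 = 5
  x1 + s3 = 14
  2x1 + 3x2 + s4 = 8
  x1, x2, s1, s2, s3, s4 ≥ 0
Each vertex is the intersection of two constraint boundaries that also satisfies all remaining constraints:
  x1 = 0 and x2 = 0 → (0, 0)
  2x1 + 3x2 = 8 and x2 = 0 → (4, 0)
  2x1 + 3x2 = 8 and x1 = 0 → (0, 2.667)

Evaluating z = 8x1 + 6x2 at each vertex:
  (0, 0): z = 0
  (4, 0): z = 32
  (0, 2.667): z = 16

The maximum is at (4, 0) with z = 32.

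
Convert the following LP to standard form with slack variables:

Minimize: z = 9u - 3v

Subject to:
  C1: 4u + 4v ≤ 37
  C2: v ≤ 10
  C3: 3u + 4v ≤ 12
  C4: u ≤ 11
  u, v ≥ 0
min z = 9u - 3v

s.t.
  4u + 4v + s1 = 37
  v + s2 = 10
  3u + 4v + s3 = 12
  u + s4 = 11
  u, v, s1, s2, s3, s4 ≥ 0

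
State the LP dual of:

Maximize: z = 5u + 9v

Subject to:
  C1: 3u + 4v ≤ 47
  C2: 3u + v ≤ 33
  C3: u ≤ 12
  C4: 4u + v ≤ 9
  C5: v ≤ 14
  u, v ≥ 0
Minimize: z = 47y1 + 33y2 + 12y3 + 9y4 + 14y5

Subject to:
  C1: -3y1 - 3y2 - y3 - 4y4 ≤ -5
  C2: -4y1 - y2 - y4 - y5 ≤ -9
  y1, y2, y3, y4, y5 ≥ 0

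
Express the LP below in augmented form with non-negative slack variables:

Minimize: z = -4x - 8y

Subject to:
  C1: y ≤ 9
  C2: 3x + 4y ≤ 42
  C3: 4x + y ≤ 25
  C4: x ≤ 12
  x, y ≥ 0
min z = -4x - 8y

s.t.
  y + s1 = 9
  3x + 4y + s2 = 42
  4x + y + s3 = 25
  x + s4 = 12
  x, y, s1, s2, s3, s4 ≥ 0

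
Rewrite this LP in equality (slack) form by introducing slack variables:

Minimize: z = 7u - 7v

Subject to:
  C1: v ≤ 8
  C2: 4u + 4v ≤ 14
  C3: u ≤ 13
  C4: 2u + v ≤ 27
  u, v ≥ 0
min z = 7u - 7v

s.t.
  v + s1 = 8
  4u + 4v + s2 = 14
  u + s3 = 13
  2u + v + s4 = 27
  u, v, s1, s2, s3, s4 ≥ 0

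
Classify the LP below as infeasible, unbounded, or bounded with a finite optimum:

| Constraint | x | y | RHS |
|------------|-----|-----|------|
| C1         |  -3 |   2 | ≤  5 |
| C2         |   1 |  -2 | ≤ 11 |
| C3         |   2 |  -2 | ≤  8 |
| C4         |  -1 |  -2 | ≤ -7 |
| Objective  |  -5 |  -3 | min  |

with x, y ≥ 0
Feasible point: (1, 3) satisfies every constraint, so the LP is feasible.
Direction d = (1, 1): for each constraint row a, a·d ≤ 0 —
  (-3)(1) + (2)(1) = -1 ≤ 0
  (1)(1) + (-2)(1) = -1 ≤ 0
  (2)(1) + (-2)(1) = 0 ≤ 0
  (-1)(1) + (-2)(1) = -3 ≤ 0
and d ≥ 0, so (1, 3) + t·d stays feasible for every t ≥ 0. Along this ray z = -5x - 3y changes by -8 per unit t, so z → −∞.

Unbounded — the objective can decrease without bound over the feasible region.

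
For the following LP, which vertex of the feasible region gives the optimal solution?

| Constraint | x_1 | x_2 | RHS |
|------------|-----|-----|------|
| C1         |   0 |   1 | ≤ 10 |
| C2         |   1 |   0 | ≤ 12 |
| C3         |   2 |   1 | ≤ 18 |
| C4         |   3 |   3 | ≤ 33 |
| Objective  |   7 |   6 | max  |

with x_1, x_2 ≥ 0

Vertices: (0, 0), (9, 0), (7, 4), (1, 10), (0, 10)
Evaluating z = 7x_1 + 6x_2 at each vertex:
  (0, 0): z = 0
  (9, 0): z = 63
  (7, 4): z = 73
  (1, 10): z = 67
  (0, 10): z = 60

The largest value is z = 73, attained at (7, 4).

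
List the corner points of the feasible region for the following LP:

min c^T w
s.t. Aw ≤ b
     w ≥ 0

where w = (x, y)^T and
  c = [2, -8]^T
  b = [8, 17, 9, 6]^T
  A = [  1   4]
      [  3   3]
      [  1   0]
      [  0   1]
Each vertex is the intersection of two constraint boundaries that also satisfies all remaining constraints:
  x = 0 and y = 0 → (0, 0)
  3x + 3y = 17 and y = 0 → (5.667, 0)
  x + 4y = 8 and 3x + 3y = 17 → (4.889, 0.7778)
  x + 4y = 8 and x = 0 → (0, 2)

Vertices: (0, 0), (5.667, 0), (4.889, 0.7778), (0, 2)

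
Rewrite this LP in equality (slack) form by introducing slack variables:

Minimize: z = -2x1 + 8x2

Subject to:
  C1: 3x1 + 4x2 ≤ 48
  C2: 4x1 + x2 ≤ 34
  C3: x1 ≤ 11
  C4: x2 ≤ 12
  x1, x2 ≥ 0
min z = -2x1 + 8x2

s.t.
  3x1 + 4x2 + s1 = 48
  4x1 + x2 + s2 = 34
  x1 + s3 = 11
  x2 + s4 = 12
  x1, x2, s1, s2, s3, s4 ≥ 0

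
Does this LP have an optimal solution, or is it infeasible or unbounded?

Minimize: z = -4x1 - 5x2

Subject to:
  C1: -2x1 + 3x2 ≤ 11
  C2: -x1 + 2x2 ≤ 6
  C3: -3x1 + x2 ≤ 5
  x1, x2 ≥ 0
Feasible point: (0, 0) satisfies every constraint, so the LP is feasible.
Direction d = (1, 0): for each constraint row a, a·d ≤ 0 —
  (-2)(1) + (3)(0) = -2 ≤ 0
  (-1)(1) + (2)(0) = -1 ≤ 0
  (-3)(1) + (1)(0) = -3 ≤ 0
and d ≥ 0, so (0, 0) + t·d stays feasible for every t ≥ 0. Along this ray z = -4x1 - 5x2 changes by -4 per unit t, so z → −∞.

The LP is unbounded; z can be made arbitrarily small.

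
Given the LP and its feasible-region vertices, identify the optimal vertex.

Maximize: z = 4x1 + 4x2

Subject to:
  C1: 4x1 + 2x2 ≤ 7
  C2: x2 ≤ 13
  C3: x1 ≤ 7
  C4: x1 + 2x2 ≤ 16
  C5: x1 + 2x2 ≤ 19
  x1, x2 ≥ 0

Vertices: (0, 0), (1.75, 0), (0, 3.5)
(0, 3.5) with z = 14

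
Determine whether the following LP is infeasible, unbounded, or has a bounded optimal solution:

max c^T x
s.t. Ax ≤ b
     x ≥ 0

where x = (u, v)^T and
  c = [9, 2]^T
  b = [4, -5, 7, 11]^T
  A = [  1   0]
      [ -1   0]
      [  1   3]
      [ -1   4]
One constraint requires u ≤ 4, while the constraint -u ≤ -5 is equivalent to u ≥ 5. Together they would need 5 ≤ u ≤ 4, which is impossible since 5 > 4. No point satisfies all constraints.

Infeasible — the constraint set is empty.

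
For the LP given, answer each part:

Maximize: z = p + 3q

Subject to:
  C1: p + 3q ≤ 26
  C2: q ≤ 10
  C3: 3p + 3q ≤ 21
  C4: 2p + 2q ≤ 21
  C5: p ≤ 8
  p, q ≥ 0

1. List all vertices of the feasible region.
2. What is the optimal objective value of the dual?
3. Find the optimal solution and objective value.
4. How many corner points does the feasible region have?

1. (0, 0), (7, 0), (0, 7)
2. 21 (by strong duality, equal to the primal optimum)
3. p = 0, q = 7, z = 21
4. 3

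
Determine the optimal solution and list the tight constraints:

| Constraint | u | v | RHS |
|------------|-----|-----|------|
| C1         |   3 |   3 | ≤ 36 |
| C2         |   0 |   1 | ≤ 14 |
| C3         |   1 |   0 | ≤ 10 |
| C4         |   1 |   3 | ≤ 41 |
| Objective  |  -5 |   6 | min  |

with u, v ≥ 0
Optimal: u = 10, v = 0
Binding: C3, v ≥ 0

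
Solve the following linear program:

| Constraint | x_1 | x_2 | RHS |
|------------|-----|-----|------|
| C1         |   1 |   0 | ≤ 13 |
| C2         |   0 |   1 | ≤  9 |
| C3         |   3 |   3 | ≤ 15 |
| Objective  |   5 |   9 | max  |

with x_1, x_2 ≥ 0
Each vertex is the intersection of two constraint boundaries that also satisfies all remaining constraints:
  x_1 = 0 and x_2 = 0 → (0, 0)
  3x_1 + 3x_2 = 15 and x_2 = 0 → (5, 0)
  3x_1 + 3x_2 = 15 and x_1 = 0 → (0, 5)

Evaluating z = 5x_1 + 9x_2 at each vertex:
  (0, 0): z = 0
  (5, 0): z = 25
  (0, 5): z = 45

The maximum is at (0, 5) with z = 45.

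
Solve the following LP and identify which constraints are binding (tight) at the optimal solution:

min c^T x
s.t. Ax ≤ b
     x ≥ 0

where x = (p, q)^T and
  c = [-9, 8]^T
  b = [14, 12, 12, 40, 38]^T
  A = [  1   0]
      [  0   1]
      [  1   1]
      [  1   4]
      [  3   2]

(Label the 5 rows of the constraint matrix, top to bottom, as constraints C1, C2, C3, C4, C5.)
Optimal: p = 12, q = 0
Slack at optimum:
  C1: slack = 2
  C2: slack = 12
  C3: slack = 0 (binding)
  C4: slack = 28
  C5: slack = 2
  p ≥ 0: p = 12
  q ≥ 0: q = 0 (binding)
Binding constraints: C3, q ≥ 0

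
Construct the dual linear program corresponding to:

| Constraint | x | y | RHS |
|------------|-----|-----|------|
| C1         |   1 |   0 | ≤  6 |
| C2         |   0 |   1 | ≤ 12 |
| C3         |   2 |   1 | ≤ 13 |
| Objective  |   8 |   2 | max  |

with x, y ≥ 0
Minimize: z = 6y1 + 12y2 + 13y3

Subject to:
  C1: -y1 - 2y3 ≤ -8
  C2: -y2 - y3 ≤ -2
  y1, y2, y3 ≥ 0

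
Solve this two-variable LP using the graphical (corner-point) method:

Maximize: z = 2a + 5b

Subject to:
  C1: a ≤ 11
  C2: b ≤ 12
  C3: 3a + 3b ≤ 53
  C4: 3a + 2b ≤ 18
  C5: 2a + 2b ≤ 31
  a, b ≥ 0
Each vertex is the intersection of two constraint boundaries that also satisfies all remaining constraints:
  a = 0 and b = 0 → (0, 0)
  3a + 2b = 18 and b = 0 → (6, 0)
  3a + 2b = 18 and a = 0 → (0, 9)

Evaluating z = 2a + 5b at each vertex:
  (0, 0): z = 0
  (6, 0): z = 12
  (0, 9): z = 45

The maximum is at (0, 9) with z = 45.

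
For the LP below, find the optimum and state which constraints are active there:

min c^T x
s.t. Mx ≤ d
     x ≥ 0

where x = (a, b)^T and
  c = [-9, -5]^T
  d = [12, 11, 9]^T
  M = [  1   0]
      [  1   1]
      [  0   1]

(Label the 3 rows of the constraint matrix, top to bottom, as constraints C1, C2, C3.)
Optimal: a = 11, b = 0
Slack at optimum:
  C1: slack = 1
  C2: slack = 0 (binding)
  C3: slack = 9
  a ≥ 0: a = 11
  b ≥ 0: b = 0 (binding)
Binding constraints: C2, b ≥ 0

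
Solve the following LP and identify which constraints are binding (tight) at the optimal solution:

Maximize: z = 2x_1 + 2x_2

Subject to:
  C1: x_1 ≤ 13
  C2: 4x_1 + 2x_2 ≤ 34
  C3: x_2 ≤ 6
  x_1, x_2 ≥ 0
Optimal: x_1 = 5.5, x_2 = 6
Binding: C2, C3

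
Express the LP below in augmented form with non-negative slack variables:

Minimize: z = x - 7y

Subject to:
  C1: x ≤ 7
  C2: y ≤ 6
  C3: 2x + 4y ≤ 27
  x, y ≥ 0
min z = x - 7y

s.t.
  x + s1 = 7
  y + s2 = 6
  2x + 4y + s3 = 27
  x, y, s1, s2, s3 ≥ 0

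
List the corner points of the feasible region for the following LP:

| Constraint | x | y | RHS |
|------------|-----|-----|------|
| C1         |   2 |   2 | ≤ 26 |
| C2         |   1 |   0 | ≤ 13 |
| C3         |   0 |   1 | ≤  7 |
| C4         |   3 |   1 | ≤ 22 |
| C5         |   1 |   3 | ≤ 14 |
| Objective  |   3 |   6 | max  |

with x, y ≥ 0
Each vertex is the intersection of two constraint boundaries that also satisfies all remaining constraints:
  x = 0 and y = 0 → (0, 0)
  3x + y = 22 and y = 0 → (7.333, 0)
  3x + y = 22 and x + 3y = 14 → (6.5, 2.5)
  x + 3y = 14 and x = 0 → (0, 4.667)

Vertices: (0, 0), (7.333, 0), (6.5, 2.5), (0, 4.667)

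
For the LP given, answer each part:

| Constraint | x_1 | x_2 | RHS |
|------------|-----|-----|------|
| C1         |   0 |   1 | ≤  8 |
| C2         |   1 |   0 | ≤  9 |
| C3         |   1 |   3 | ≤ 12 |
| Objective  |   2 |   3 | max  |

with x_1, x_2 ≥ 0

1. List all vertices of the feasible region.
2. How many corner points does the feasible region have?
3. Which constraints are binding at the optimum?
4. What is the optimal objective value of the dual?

1. (0, 0), (9, 0), (9, 1), (0, 4)
2. 4
3. C2, C3
4. 21 (by strong duality, equal to the primal optimum)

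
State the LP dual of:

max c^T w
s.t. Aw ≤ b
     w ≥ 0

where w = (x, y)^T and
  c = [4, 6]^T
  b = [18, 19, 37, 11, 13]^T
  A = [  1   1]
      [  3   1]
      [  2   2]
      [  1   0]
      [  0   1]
Minimize: z = 18y1 + 19y2 + 37y3 + 11y4 + 13y5

Subject to:
  C1: -y1 - 3y2 - 2y3 - y4 ≤ -4
  C2: -y1 - y2 - 2y3 - y5 ≤ -6
  y1, y2, y3, y4, y5 ≥ 0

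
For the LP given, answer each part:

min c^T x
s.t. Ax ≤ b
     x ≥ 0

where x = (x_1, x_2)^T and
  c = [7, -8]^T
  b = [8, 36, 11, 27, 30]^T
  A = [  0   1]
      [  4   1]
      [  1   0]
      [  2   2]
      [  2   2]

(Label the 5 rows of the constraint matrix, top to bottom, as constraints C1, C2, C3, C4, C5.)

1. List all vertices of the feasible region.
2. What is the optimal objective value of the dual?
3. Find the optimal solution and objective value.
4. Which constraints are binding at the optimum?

1. (0, 0), (9, 0), (7.5, 6), (5.5, 8), (0, 8)
2. -64 (by strong duality, equal to the primal optimum)
3. x_1 = 0, x_2 = 8, z = -64
4. C1, x_1 ≥ 0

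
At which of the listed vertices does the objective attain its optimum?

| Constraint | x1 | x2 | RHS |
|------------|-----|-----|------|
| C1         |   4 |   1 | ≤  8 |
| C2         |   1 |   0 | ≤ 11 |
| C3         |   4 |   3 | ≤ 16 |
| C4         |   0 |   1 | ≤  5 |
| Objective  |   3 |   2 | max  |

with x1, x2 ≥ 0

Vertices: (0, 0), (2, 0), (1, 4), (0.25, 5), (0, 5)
Evaluating z = 3x1 + 2x2 at each vertex:
  (0, 0): z = 0
  (2, 0): z = 6
  (1, 4): z = 11
  (0.25, 5): z = 10.75
  (0, 5): z = 10

The largest value is z = 11, attained at (1, 4).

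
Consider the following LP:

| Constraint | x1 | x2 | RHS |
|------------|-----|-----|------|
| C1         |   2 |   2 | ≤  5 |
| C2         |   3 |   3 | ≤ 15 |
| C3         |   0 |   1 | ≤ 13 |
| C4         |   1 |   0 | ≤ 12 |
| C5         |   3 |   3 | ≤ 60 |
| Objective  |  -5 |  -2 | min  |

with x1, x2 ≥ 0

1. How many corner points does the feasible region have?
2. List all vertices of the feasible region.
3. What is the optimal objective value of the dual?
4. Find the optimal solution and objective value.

1. 3
2. (0, 0), (2.5, 0), (0, 2.5)
3. -12.5 (by strong duality, equal to the primal optimum)
4. x1 = 2.5, x2 = 0, z = -12.5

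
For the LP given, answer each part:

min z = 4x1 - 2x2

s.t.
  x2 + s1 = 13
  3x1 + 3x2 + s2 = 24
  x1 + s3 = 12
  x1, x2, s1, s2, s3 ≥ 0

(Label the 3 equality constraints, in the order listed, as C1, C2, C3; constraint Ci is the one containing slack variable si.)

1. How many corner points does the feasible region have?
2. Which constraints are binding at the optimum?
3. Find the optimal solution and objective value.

1. 3
2. C2, x1 ≥ 0
3. x1 = 0, x2 = 8, z = -16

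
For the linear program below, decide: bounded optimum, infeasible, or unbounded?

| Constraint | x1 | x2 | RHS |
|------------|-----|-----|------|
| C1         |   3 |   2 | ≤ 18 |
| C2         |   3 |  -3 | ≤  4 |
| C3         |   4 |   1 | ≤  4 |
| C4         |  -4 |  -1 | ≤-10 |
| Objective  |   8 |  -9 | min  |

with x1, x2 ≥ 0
C3 requires 4x1 + x2 ≤ 4, while C4 (-4x1 - x2 ≤ -10) is equivalent to 4x1 + x2 ≥ 10. Together they would need 10 ≤ 4x1 + x2 ≤ 4, which is impossible since 10 > 4. No point satisfies all constraints.

Infeasible — the constraint set is empty.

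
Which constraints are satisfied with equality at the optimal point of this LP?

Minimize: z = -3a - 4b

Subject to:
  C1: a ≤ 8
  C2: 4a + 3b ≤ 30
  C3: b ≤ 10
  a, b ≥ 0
Optimal: a = 0, b = 10
Slack at optimum:
  C1: slack = 8
  C2: slack = 0 (binding)
  C3: slack = 0 (binding)
  a ≥ 0: a = 0 (binding)
  b ≥ 0: b = 10
Binding constraints: C2, C3, a ≥ 0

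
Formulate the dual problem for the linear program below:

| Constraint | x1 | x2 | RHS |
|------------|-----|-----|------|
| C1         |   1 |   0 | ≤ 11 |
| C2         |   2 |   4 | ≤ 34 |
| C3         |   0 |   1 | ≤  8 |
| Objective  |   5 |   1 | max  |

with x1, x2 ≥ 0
Minimize: z = 11y1 + 34y2 + 8y3

Subject to:
  C1: -y1 - 2y2 ≤ -5
  C2: -4y2 - y3 ≤ -1
  y1, y2, y3 ≥ 0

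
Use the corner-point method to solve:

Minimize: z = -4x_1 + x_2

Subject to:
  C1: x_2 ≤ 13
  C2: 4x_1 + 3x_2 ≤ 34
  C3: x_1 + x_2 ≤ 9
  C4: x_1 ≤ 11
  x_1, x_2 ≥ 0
x_1 = 8.5, x_2 = 0, z = -34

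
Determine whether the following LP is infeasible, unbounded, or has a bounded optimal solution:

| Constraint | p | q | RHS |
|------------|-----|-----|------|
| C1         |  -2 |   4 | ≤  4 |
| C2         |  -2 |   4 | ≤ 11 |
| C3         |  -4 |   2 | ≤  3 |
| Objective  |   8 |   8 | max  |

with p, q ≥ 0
Feasible point: (0, 0) satisfies every constraint, so the LP is feasible.
Direction d = (1, 0): for each constraint row a, a·d ≤ 0 —
  (-2)(1) + (4)(0) = -2 ≤ 0
  (-2)(1) + (4)(0) = -2 ≤ 0
  (-4)(1) + (2)(0) = -4 ≤ 0
and d ≥ 0, so (0, 0) + t·d stays feasible for every t ≥ 0. Along this ray z = 8p + 8q changes by 8 per unit t, so z → +∞.

The LP is unbounded; z can be made arbitrarily large.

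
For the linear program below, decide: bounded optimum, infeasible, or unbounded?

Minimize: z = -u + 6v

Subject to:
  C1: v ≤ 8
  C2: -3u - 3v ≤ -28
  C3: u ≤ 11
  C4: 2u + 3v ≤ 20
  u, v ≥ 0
The point (10, 0) satisfies every constraint, so the LP is feasible; the constraints give u ≤ 11 and v ≤ 8, which with u, v ≥ 0 keep the feasible region inside a bounded box. A feasible, bounded LP attains a finite optimum at a vertex.

The LP has an optimal solution: (10, 0) with z = -10.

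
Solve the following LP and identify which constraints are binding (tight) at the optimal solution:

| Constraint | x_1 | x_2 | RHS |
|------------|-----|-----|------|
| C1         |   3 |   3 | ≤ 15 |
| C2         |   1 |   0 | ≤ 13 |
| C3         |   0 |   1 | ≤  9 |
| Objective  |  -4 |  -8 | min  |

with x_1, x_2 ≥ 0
Optimal: x_1 = 0, x_2 = 5
Slack at optimum:
  C1: slack = 0 (binding)
  C2: slack = 13
  C3: slack = 4
  x_1 ≥ 0: x_1 = 0 (binding)
  x_2 ≥ 0: x_2 = 5
Binding constraints: C1, x_1 ≥ 0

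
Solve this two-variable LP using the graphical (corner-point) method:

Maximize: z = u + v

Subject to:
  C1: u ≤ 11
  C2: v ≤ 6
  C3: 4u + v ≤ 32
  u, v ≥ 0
Each vertex is the intersection of two constraint boundaries that also satisfies all remaining constraints:
  u = 0 and v = 0 → (0, 0)
  4u + v = 32 and v = 0 → (8, 0)
  v = 6 and 4u + v = 32 → (6.5, 6)
  v = 6 and u = 0 → (0, 6)

Evaluating z = u + v at each vertex:
  (0, 0): z = 0
  (8, 0): z = 8
  (6.5, 6): z = 12.5
  (0, 6): z = 6

The maximum is at (6.5, 6) with z = 12.5.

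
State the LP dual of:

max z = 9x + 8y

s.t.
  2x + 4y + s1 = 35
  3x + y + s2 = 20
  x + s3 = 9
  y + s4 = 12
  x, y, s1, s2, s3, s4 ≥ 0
Minimize: z = 35y1 + 20y2 + 9y3 + 12y4

Subject to:
  C1: -2y1 - 3y2 - y3 ≤ -9
  C2: -4y1 - y2 - y4 ≤ -8
  y1, y2, y3, y4 ≥ 0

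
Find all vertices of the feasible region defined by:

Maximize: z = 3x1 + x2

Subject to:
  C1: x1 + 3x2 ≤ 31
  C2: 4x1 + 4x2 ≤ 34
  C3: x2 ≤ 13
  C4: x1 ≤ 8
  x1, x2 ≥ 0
Each vertex is the intersection of two constraint boundaries that also satisfies all remaining constraints:
  x1 = 0 and x2 = 0 → (0, 0)
  x1 = 8 and x2 = 0 → (8, 0)
  4x1 + 4x2 = 34 and x1 = 8 → (8, 0.5)
  4x1 + 4x2 = 34 and x1 = 0 → (0, 8.5)

Vertices: (0, 0), (8, 0), (8, 0.5), (0, 8.5)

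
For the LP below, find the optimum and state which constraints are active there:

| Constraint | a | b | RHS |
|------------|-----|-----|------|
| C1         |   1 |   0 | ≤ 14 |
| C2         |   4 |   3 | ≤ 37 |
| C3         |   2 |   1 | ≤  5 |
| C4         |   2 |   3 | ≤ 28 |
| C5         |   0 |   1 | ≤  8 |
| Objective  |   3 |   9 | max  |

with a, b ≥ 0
Optimal: a = 0, b = 5
Slack at optimum:
  C1: slack = 14
  C2: slack = 22
  C3: slack = 0 (binding)
  C4: slack = 13
  C5: slack = 3
  a ≥ 0: a = 0 (binding)
  b ≥ 0: b = 5
Binding constraints: C3, a ≥ 0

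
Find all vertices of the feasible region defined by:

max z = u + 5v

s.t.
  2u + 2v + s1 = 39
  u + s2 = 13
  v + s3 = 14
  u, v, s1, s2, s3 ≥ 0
Each vertex is the intersection of two constraint boundaries that also satisfies all remaining constraints:
  u = 0 and v = 0 → (0, 0)
  u = 13 and v = 0 → (13, 0)
  2u + 2v = 39 and u = 13 → (13, 6.5)
  2u + 2v = 39 and v = 14 → (5.5, 14)
  v = 14 and u = 0 → (0, 14)

Vertices: (0, 0), (13, 0), (13, 6.5), (5.5, 14), (0, 14)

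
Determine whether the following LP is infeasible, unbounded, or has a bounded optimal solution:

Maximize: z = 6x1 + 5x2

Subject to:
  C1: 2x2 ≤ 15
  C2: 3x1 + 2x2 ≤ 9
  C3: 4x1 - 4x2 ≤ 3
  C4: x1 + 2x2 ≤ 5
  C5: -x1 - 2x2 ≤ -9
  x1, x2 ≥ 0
C4 requires x1 + 2x2 ≤ 5, while C5 (-x1 - 2x2 ≤ -9) is equivalent to x1 + 2x2 ≥ 9. Together they would need 9 ≤ x1 + 2x2 ≤ 5, which is impossible since 9 > 5. No point satisfies all constraints.

Infeasible — the constraint set is empty.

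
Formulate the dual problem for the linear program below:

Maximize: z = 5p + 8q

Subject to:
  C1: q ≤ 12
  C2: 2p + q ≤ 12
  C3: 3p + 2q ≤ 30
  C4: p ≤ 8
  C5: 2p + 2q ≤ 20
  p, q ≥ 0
Minimize: z = 12y1 + 12y2 + 30y3 + 8y4 + 20y5

Subject to:
  C1: -2y2 - 3y3 - y4 - 2y5 ≤ -5
  C2: -y1 - y2 - 2y3 - 2y5 ≤ -8
  y1, y2, y3, y4, y5 ≥ 0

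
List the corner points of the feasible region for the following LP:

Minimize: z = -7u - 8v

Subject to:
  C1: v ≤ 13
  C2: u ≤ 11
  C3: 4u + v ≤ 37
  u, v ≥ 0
Each vertex is the intersection of two constraint boundaries that also satisfies all remaining constraints:
  u = 0 and v = 0 → (0, 0)
  4u + v = 37 and v = 0 → (9.25, 0)
  v = 13 and 4u + v = 37 → (6, 13)
  v = 13 and u = 0 → (0, 13)

Vertices: (0, 0), (9.25, 0), (6, 13), (0, 13)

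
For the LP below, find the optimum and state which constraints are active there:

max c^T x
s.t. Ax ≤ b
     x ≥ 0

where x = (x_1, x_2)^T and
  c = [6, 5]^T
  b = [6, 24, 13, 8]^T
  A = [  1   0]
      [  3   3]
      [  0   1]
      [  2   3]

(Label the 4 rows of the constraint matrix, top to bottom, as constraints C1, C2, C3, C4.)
Optimal: x_1 = 4, x_2 = 0
Slack at optimum:
  C1: slack = 2
  C2: slack = 12
  C3: slack = 13
  C4: slack = 0 (binding)
  x_1 ≥ 0: x_1 = 4
  x_2 ≥ 0: x_2 = 0 (binding)
Binding constraints: C4, x_2 ≥ 0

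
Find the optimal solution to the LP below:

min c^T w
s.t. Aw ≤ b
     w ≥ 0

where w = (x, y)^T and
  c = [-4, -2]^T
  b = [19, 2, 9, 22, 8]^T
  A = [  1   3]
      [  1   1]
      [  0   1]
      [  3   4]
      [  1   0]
x = 2, y = 0, z = -8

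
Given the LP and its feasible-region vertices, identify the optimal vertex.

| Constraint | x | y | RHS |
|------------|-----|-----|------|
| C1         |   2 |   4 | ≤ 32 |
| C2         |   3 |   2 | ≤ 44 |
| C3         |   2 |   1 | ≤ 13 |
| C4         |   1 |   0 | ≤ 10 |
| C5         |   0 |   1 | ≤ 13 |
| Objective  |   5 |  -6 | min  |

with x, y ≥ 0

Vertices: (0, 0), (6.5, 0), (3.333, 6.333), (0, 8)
Evaluating z = 5x - 6y at each vertex:
  (0, 0): z = 0
  (6.5, 0): z = 32.5
  (3.333, 6.333): z = -21.33
  (0, 8): z = -48

The smallest value is z = -48, attained at (0, 8).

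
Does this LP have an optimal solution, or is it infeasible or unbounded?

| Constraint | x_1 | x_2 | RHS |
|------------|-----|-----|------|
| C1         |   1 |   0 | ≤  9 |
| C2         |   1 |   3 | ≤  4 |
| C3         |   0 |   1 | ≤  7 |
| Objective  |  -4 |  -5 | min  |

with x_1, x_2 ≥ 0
The point (4, 0) satisfies every constraint, so the LP is feasible; the constraints give x_1 ≤ 9 and x_2 ≤ 7, which with x_1, x_2 ≥ 0 keep the feasible region inside a bounded box. A feasible, bounded LP attains a finite optimum at a vertex.

Evaluating z = -4x_1 - 5x_2 at each vertex:
  (0, 0): z = 0
  (4, 0): z = -16
  (0, 1.333): z = -6.667

Bounded optimum: z* = -16 at (4, 0).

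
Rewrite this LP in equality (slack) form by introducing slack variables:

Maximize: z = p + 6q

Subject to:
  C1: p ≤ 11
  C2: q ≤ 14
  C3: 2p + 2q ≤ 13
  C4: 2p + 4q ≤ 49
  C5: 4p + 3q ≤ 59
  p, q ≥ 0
max z = p + 6q

s.t.
  p + s1 = 11
  q + s2 = 14
  2p + 2q + s3 = 13
  2p + 4q + s4 = 49
  4p + 3q + s5 = 59
  p, q, s1, s2, s3, s4, s5 ≥ 0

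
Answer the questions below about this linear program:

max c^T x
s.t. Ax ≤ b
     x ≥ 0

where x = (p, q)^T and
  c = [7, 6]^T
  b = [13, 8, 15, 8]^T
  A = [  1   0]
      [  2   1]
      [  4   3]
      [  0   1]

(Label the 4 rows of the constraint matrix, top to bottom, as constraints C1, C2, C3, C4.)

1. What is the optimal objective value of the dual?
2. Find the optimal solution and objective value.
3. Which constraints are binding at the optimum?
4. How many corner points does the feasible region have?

1. 30 (by strong duality, equal to the primal optimum)
2. p = 0, q = 5, z = 30
3. C3, p ≥ 0
4. 3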